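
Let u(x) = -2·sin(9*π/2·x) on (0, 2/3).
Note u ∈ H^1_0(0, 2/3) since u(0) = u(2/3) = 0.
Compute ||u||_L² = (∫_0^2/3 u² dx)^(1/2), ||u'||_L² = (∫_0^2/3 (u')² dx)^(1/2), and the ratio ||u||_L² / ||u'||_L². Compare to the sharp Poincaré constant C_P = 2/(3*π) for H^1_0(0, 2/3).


||u||_L² / ||u'||_L² = 2/(9*π) < C_P = 2/(3*π).

u(x) = -2·sin(9*π/2·x), so u'(x) = -9*π*cos(9*π*x/2).
Writing u(x) = A·sin(kπx/L) with A = -2 and k = 3, use ∫_0^L sin²(kπx/L) dx = L/2 and ∫_0^L cos²(kπx/L) dx = L/2.
u² = 4·sin²(9*π/2·x) and (u')² = 81*π^2·cos²(9*π/2·x), and each of sin², cos² integrates to L/2 = 1/3 over (0, 2/3).
∫_0^2/3 u² dx = 4/3, so ||u||_L² = 2*sqrt(3)/3.
∫_0^2/3 (u')² dx = 27*π^2, so ||u'||_L² = 3*sqrt(3)*π.
Ratio ||u||_L² / ||u'||_L² = 2/(9*π).
Sharp Poincaré constant on H^1_0(0, 2/3) is C_P = L/π = 2/(3*π), achieved by sin(3*π/2·x).
This is the k = 3 harmonic; the ratio L/(kπ) is strictly less than C_P = L/π, consistent with the sharp inequality ||u||_L² ≤ C_P ||u'||_L².


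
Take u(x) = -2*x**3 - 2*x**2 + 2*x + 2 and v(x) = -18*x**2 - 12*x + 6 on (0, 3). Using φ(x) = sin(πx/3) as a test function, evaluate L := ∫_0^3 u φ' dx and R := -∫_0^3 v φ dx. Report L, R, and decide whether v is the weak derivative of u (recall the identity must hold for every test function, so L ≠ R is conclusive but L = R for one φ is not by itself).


LHS = -648/π^3 + 186/π, RHS = -1944/π^3 + 558/π. No, v is not the weak derivative of u.

u(x) = -2*x**3 - 2*x**2 + 2*x + 2, classical derivative u'(x) = -6*x**2 - 4*x + 2.
φ(x) = sin(πx/3), so φ'(x) = π*cos(π*x/3)/3.
Note φ(0) = φ(3) = 0, so the boundary term u·φ vanishes.
LHS = ∫_0^3 u(x) φ'(x) dx = ∫_0^3 (-2*π*x^3*cos(π*x/3)/3 - 2*π*x^2*cos(π*x/3)/3 + 2*π*x*cos(π*x/3)/3 + 2*π*cos(π*x/3)/3) dx. Term by term:
  ∫_0^3 2*π*cos(π*x/3)/3 dx = 0;  ∫_0^3 -2*π*x^2*cos(π*x/3)/3 dx = 36/π;  ∫_0^3 -2*π*x^3*cos(π*x/3)/3 dx = -648/π^3 + 162/π;
  ∫_0^3 2*π*x*cos(π*x/3)/3 dx = -12/π.
Sum: 0 + 36/π + -648/π^3 + 162/π − 12/π = -648/π^3 + 186/π.
So LHS = -648/π^3 + 186/π.
∫_0^3 v(x) φ(x) dx = ∫_0^3 (-18*x^2*sin(π*x/3) - 12*x*sin(π*x/3) + 6*sin(π*x/3)) dx. Term by term:
  ∫_0^3 6*sin(π*x/3) dx = 36/π;  ∫_0^3 -18*x^2*sin(π*x/3) dx = -486/π + 1944/π^3;  ∫_0^3 -12*x*sin(π*x/3) dx = -108/π.
Sum: 36/π + -486/π + 1944/π^3 − 108/π = -558/π + 1944/π^3.
So RHS = -∫_0^3 v(x) φ(x) dx = -1944/π^3 + 558/π.
LHS − RHS = -372/π + 1296/π^3 ≠ 0, so the identity fails.
(For a valid weak derivative the identity must hold for EVERY test function, in particular this one. The failure shows v is NOT the weak derivative of u.)
Correct weak derivative would be u'(x) = -6*x**2 - 4*x + 2.


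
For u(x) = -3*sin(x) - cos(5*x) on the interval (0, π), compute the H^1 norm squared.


||u||_{H^1(0,π)}^2 = 22*π

u'(x) = 5*sin(5*x) - 3*cos(x).
Expand u² and (u')² and integrate term by term on (0, π), using: for integers n ≥ 1, ∫_0^π sin²(nx) dx = ∫_0^π cos²(nx) dx = π/2; for n ≠ n', ∫_0^π sin(nx)sin(n'x) dx = ∫_0^π cos(nx)cos(n'x) dx = 0; and by product-to-sum, ∫_0^π sin(nx)cos(n'x) dx = ½∫_0^π [sin((n+n')x) + sin((n−n')x)] dx, which is 0 when n+n' is even and 2n/(n²−n'²) when n+n' is odd (it need not vanish on (0, π)).
  u² squared terms: (-1)²·∫cos(5x)² dx = 1·π/2 = π/2;  (-3)²·∫sin(x)² dx = 9·π/2 = 9*π/2.
  u² cross terms: 2·(-1)·(-3)·∫cos(5x)·sin(x) dx = 6·(0) = 0.
  So ∫_0^π u² dx = π/2 + 9*π/2 + 0 = 5*π.
  (u')² squared terms: (-3)²·∫cos(x)² dx = 9·π/2 = 9*π/2;  (5)²·∫sin(5x)² dx = 25·π/2 = 25*π/2.
  (u')² cross terms: 2·(-3)·(5)·∫cos(x)·sin(5x) dx = -30·(0) = 0.
  So ∫_0^π (u')² dx = 9*π/2 + 25*π/2 + 0 = 17*π.
||u||_{H^1}^2 = (5*π) + (17*π) = 22*π.


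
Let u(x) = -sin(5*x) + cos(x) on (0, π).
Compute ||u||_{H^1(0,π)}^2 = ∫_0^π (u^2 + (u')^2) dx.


||u||_{H^1(0,π)}^2 = 14*π

u'(x) = -sin(x) - 5*cos(5*x).
Expand u² and (u')² and integrate term by term on (0, π), using: for integers n ≥ 1, ∫_0^π sin²(nx) dx = ∫_0^π cos²(nx) dx = π/2; for n ≠ n', ∫_0^π sin(nx)sin(n'x) dx = ∫_0^π cos(nx)cos(n'x) dx = 0; and by product-to-sum, ∫_0^π sin(nx)cos(n'x) dx = ½∫_0^π [sin((n+n')x) + sin((n−n')x)] dx, which is 0 when n+n' is even and 2n/(n²−n'²) when n+n' is odd (it need not vanish on (0, π)).
  u² squared terms: (-1)²·∫sin(5x)² dx = 1·π/2 = π/2;  (1)²·∫cos(x)² dx = 1·π/2 = π/2.
  u² cross terms: 2·(-1)·(1)·∫sin(5x)·cos(x) dx = -2·(0) = 0.
  So ∫_0^π u² dx = π/2 + π/2 + 0 = π.
  (u')² squared terms: (-1)²·∫sin(x)² dx = 1·π/2 = π/2;  (-5)²·∫cos(5x)² dx = 25·π/2 = 25*π/2.
  (u')² cross terms: 2·(-1)·(-5)·∫sin(x)·cos(5x) dx = 10·(0) = 0.
  So ∫_0^π (u')² dx = π/2 + 25*π/2 + 0 = 13*π.
||u||_{H^1}^2 = (π) + (13*π) = 14*π.


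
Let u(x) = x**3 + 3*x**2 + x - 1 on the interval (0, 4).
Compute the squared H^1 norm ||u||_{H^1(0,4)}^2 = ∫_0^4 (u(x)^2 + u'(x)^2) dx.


||u||_{H^1}^2 = 293368/21

The H^1 norm (squared) on an interval (0, L) is
  ||u||_{H^1}^2 = ∫_0^L u(x)^2 dx + ∫_0^L u'(x)^2 dx.
Compute u'(x) = 3*x**2 + 6*x + 1.
Then u(x)^2 = x**6 + 6*x**5 + 11*x**4 + 4*x**3 - 5*x**2 - 2*x + 1 and u'(x)^2 = 9*x**4 + 36*x**3 + 42*x**2 + 12*x + 1.
Integrate each monomial from 0 to 4 using ∫_0^4 c·x^n dx = c·4^(n+1)/(n+1):
  ∫_0^4 u(x)^2 dx = ∫_0^4 (x^6 + 6*x^5 + 11*x^4 + 4*x^3 - 5*x^2 - 2*x + 1) dx. Term by term:
    ∫_0^4 x^6 dx = 16384/7;  ∫_0^4 6*x^5 dx = 4096;  ∫_0^4 11*x^4 dx = 11264/5;
    ∫_0^4 4*x^3 dx = 256;  ∫_0^4 -5*x^2 dx = -320/3;  ∫_0^4 -2*x dx = -16;
    ∫_0^4 1 dx = 4.
  Sum: 16384/7 + 4096 + 11264/5 + 256 − 320/3 − 16 + 4 = 926804/105.
  ∫_0^4 u'(x)^2 dx = ∫_0^4 (9*x^4 + 36*x^3 + 42*x^2 + 12*x + 1) dx. Term by term:
    ∫_0^4 9*x^4 dx = 9216/5;  ∫_0^4 36*x^3 dx = 2304;  ∫_0^4 42*x^2 dx = 896;
    ∫_0^4 12*x dx = 96;  ∫_0^4 1 dx = 4.
  Sum: 9216/5 + 2304 + 896 + 96 + 4 = 25716/5.
Adding: ||u||_{H^1}^2 = 926804/105 + 25716/5 = 293368/21.


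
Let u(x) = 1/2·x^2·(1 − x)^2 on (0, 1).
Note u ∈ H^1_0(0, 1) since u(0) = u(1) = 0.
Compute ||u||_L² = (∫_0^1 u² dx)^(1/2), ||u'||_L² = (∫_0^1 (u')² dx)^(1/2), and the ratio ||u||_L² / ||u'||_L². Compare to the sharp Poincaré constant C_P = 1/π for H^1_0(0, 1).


||u||_L² / ||u'||_L² = sqrt(3)/6 < C_P = 1/π.

u(x) = 1/2·x^2·(1 − x)^2, so u'(x) = x*(x - 1)*(2*x - 1).
u(x) = 1/2·x^2·(1 − x)^2 vanishes at x = 0 and x = 1, so u ∈ H^1_0(0, 1). Differentiate via the product rule and integrate the resulting polynomials term by term.
  ∫_0^1 u² dx = ∫_0^1 (x^8/4 - x^7 + 3*x^6/2 - x^5 + x^4/4) dx. Term by term:
    ∫_0^1 x^8/4 dx = 1/36;  ∫_0^1 -x^7 dx = -1/8;  ∫_0^1 3*x^6/2 dx = 3/14;
    ∫_0^1 -x^5 dx = -1/6;  ∫_0^1 x^4/4 dx = 1/20.
  Sum: 1/36 − 1/8 + 3/14 − 1/6 + 1/20 = 1/2520.
  ∫_0^1 (u')² dx = ∫_0^1 (4*x^6 - 12*x^5 + 13*x^4 - 6*x^3 + x^2) dx. Term by term:
    ∫_0^1 4*x^6 dx = 4/7;  ∫_0^1 -12*x^5 dx = -2;  ∫_0^1 13*x^4 dx = 13/5;
    ∫_0^1 -6*x^3 dx = -3/2;  ∫_0^1 x^2 dx = 1/3.
  Sum: 4/7 − 2 + 13/5 − 3/2 + 1/3 = 1/210.
∫_0^1 u² dx = 1/2520, so ||u||_L² = sqrt(70)/420.
∫_0^1 (u')² dx = 1/210, so ||u'||_L² = sqrt(210)/210.
Ratio ||u||_L² / ||u'||_L² = sqrt(3)/6.
Sharp Poincaré constant on H^1_0(0, 1) is C_P = L/π = 1/π, achieved by sin(π·x).
A polynomial bump cannot attain the sharp Poincaré constant (only the first sine eigenfunction does), so the ratio is strictly less than C_P, consistent with ||u||_L² ≤ C_P ||u'||_L².


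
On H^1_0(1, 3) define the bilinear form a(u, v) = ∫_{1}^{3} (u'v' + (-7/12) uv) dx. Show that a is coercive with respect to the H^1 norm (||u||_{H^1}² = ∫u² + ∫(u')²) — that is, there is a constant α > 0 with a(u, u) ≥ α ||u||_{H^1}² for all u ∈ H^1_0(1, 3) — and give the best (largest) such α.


α = (-7/3 + π^2)/(4 + π^2)

Coercivity of a(·,·) on H^1_0(1, 3) means a(u, u) ≥ α ||u||_{H^1}² for every u ∈ H^1_0.
The interval has length L = 2, and Poincaré/coercivity depend only on L. Here a(u, u) = ∫(u')² + (-7/12)·∫u².
Here c = -7/12 < 0 with |c| < (π/L)² = π^2/4, so coercivity still holds. The condition a(u,u) ≥ α||u||_{H^1}² reads (1−α)∫(u')² ≥ (α−c)∫u². Any admissible α is ≤ 1 (rapidly oscillating u have ∫u²/∫(u')² → 0), and α = 1 would force 0 ≥ (1−c)∫u², impossible since c < 1; so 1−α > 0. By the sharp Poincaré inequality on H^1_0 of an interval of length L, ∫(u')² ≥ (π/L)²∫u² with equality for the first sine mode sin(π(x−x₀)/L) (x₀ the left endpoint), so the inequality holds for all u iff (1−α)(π/L)² ≥ α − c, i.e. α ≤ ((π/L)² + c)/((π/L)² + 1) = (1 + c(L/π)²)/(1 + (L/π)²). (Direct route, valid since c ≤ 0: Poincaré gives c∫u² ≥ c(L/π)²∫(u')², so a(u,u) ≥ (1 + c(L/π)²)∫(u')², while ||u||_{H^1}² ≤ (1 + (L/π)²)∫(u')²; dividing yields the same α.) With (π/L)² = π^2/4 and c = -7/12, the largest admissible constant is α = ((π/L)² + c)/((π/L)² + 1).
Simplifying, α = (-7/3 + π^2)/(4 + π^2).


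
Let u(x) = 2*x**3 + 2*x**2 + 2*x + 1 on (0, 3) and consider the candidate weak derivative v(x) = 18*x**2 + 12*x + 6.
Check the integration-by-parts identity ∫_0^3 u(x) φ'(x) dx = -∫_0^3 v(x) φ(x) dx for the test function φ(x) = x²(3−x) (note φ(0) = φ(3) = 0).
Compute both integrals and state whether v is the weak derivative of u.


LHS = -2079/10, RHS = -6237/10. No, v is not the weak derivative of u.

u(x) = 2*x**3 + 2*x**2 + 2*x + 1, classical derivative u'(x) = 6*x**2 + 4*x + 2.
φ(x) = x²(3−x), so φ'(x) = 3*x*(2 - x).
Note φ(0) = φ(3) = 0, so the boundary term u·φ vanishes.
LHS = ∫_0^3 u(x) φ'(x) dx = ∫_0^3 (-6*x^5 + 6*x^4 + 6*x^3 + 9*x^2 + 6*x) dx. Term by term:
  ∫_0^3 -6*x^5 dx = -729;  ∫_0^3 6*x^4 dx = 1458/5;  ∫_0^3 6*x^3 dx = 243/2;
  ∫_0^3 9*x^2 dx = 81;  ∫_0^3 6*x dx = 27.
Sum: -729 + 1458/5 + 243/2 + 81 + 27 = -2079/10.
So LHS = -2079/10.
∫_0^3 v(x) φ(x) dx = ∫_0^3 (-18*x^5 + 42*x^4 + 30*x^3 + 18*x^2) dx. Term by term:
  ∫_0^3 -18*x^5 dx = -2187;  ∫_0^3 42*x^4 dx = 10206/5;  ∫_0^3 30*x^3 dx = 1215/2;
  ∫_0^3 18*x^2 dx = 162.
Sum: -2187 + 10206/5 + 1215/2 + 162 = 6237/10.
So RHS = -∫_0^3 v(x) φ(x) dx = -6237/10.
LHS − RHS = 2079/5 ≠ 0, so the identity fails.
(For a valid weak derivative the identity must hold for EVERY test function, in particular this one. The failure shows v is NOT the weak derivative of u.)
Correct weak derivative would be u'(x) = 6*x**2 + 4*x + 2.


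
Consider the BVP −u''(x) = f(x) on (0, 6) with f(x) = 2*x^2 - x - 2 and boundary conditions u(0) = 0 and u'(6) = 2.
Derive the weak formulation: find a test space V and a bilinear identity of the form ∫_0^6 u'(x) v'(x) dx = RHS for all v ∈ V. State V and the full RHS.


V = {v ∈ H^1(0, 6) : v(0) = 0} (test functions vanish at x = 0 where u is specified); weak form: ∫_0^6 u'v' dx = ∫_0^6 (2*x^2 - x - 2) v dx + 2·v(6) for all v ∈ V.

Multiply both sides by a test function v and integrate from 0 to 6:
  ∫_0^6 −u''(x) v(x) dx = ∫_0^6 f(x) v(x) dx.
Integrate the LHS by parts once:
  ∫_0^6 −u'' v dx = −[u'(x) v(x)]_0^6 + ∫_0^6 u'(x) v'(x) dx.
Thus ∫_0^6 u'(x) v'(x) dx = ∫_0^6 f(x) v(x) dx + [u'(x) v(x)]_0^6.
Choose V so that boundary terms are either known or forced to vanish.
Mixed BC: u(0) = 0 (Dirichlet) and u'(6) = 2 (Neumann). Define V = {v ∈ H^1(0, 6) : v(0) = 0}. Then [u' v]_0^6 = u'(6)·v(6) − u'(0)·0 = 2·v(6).
Weak formulation: find u (satisfying any essential BC) such that ∫_0^6 u'(x) v'(x) dx = ∫_0^6 f v dx + 2·v(6) for all v ∈ V (Dirichlet at 0 absorbed into V; Neumann datum at x = 6 contributes the boundary term).
Substituting f(x) = 2*x^2 - x - 2, the right-hand side is ∫_0^6 (2*x^2 - x - 2) v dx + 2·v(6).


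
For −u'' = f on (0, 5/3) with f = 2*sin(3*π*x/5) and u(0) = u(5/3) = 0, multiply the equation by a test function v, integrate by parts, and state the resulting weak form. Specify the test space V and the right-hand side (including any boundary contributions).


V = H^1_0(0, 5/3) (so v(0) = v(5/3) = 0); weak form: ∫_0^5/3 u'v' dx = ∫_0^5/3 (2*sin(3*π*x/5)) v dx for all v ∈ V.

Multiply both sides by a test function v and integrate from 0 to 5/3:
  ∫_0^5/3 −u''(x) v(x) dx = ∫_0^5/3 f(x) v(x) dx.
Integrate the LHS by parts once:
  ∫_0^5/3 −u'' v dx = −[u'(x) v(x)]_0^5/3 + ∫_0^5/3 u'(x) v'(x) dx.
Thus ∫_0^5/3 u'(x) v'(x) dx = ∫_0^5/3 f(x) v(x) dx + [u'(x) v(x)]_0^5/3.
Choose V so that boundary terms are either known or forced to vanish.
u is Dirichlet: u(0) = u(5/3) = 0. Let V = H^1_0(0, 5/3); then v(0) = v(5/3) = 0, and [u' v]_0^5/3 = 0.
Weak formulation: find u (satisfying any essential BC) such that ∫_0^5/3 u'(x) v'(x) dx = ∫_0^5/3 f v dx for all v ∈ V.
Substituting f(x) = 2*sin(3*π*x/5), the right-hand side is ∫_0^5/3 (2*sin(3*π*x/5)) v dx.


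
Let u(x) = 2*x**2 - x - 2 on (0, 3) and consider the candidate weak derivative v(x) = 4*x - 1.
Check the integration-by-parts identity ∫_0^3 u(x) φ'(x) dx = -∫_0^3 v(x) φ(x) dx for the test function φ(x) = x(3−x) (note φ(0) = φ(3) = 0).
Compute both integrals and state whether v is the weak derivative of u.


LHS = -45/2, RHS = -45/2. Yes, v = u' weakly.

u(x) = 2*x**2 - x - 2, classical derivative u'(x) = 4*x - 1.
φ(x) = x(3−x), so φ'(x) = 3 - 2*x.
Note φ(0) = φ(3) = 0, so the boundary term u·φ vanishes.
LHS = ∫_0^3 u(x) φ'(x) dx = ∫_0^3 (-4*x^3 + 8*x^2 + x - 6) dx. Term by term:
  ∫_0^3 -4*x^3 dx = -81;  ∫_0^3 8*x^2 dx = 72;  ∫_0^3 x dx = 9/2;
  ∫_0^3 -6 dx = -18.
Sum: -81 + 72 + 9/2 − 18 = -45/2.
So LHS = -45/2.
∫_0^3 v(x) φ(x) dx = ∫_0^3 (-4*x^3 + 13*x^2 - 3*x) dx. Term by term:
  ∫_0^3 -4*x^3 dx = -81;  ∫_0^3 13*x^2 dx = 117;  ∫_0^3 -3*x dx = -27/2.
Sum: -81 + 117 − 27/2 = 45/2.
So RHS = -∫_0^3 v(x) φ(x) dx = -45/2.
LHS = RHS, so the identity holds for this test φ.
Moreover u is smooth here and v(x) = u'(x) = 4*x - 1 pointwise, so the identity holds for every test function. Hence v is the weak derivative of u.


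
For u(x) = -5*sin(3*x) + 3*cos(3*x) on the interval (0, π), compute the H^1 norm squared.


||u||_{H^1(0,π)}^2 = 170*π

u'(x) = -9*sin(3*x) - 15*cos(3*x).
Expand u² and (u')² and integrate term by term on (0, π), using: for integers n ≥ 1, ∫_0^π sin²(nx) dx = ∫_0^π cos²(nx) dx = π/2; for n ≠ n', ∫_0^π sin(nx)sin(n'x) dx = ∫_0^π cos(nx)cos(n'x) dx = 0; and by product-to-sum, ∫_0^π sin(nx)cos(n'x) dx = ½∫_0^π [sin((n+n')x) + sin((n−n')x)] dx, which is 0 when n+n' is even and 2n/(n²−n'²) when n+n' is odd (it need not vanish on (0, π)).
  u² squared terms: (-5)²·∫sin(3x)² dx = 25·π/2 = 25*π/2;  (3)²·∫cos(3x)² dx = 9·π/2 = 9*π/2.
  u² cross terms: 2·(-5)·(3)·∫sin(3x)·cos(3x) dx = -30·(0) = 0.
  So ∫_0^π u² dx = 25*π/2 + 9*π/2 + 0 = 17*π.
  (u')² squared terms: (-15)²·∫cos(3x)² dx = 225·π/2 = 225*π/2;  (-9)²·∫sin(3x)² dx = 81·π/2 = 81*π/2.
  (u')² cross terms: 2·(-15)·(-9)·∫cos(3x)·sin(3x) dx = 270·(0) = 0.
  So ∫_0^π (u')² dx = 225*π/2 + 81*π/2 + 0 = 153*π.
||u||_{H^1}^2 = (17*π) + (153*π) = 170*π.


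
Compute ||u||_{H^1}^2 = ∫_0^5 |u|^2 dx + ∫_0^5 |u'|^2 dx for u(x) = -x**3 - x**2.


||u||_{H^1}^2 = 172625/7

The H^1 norm (squared) on an interval (0, L) is
  ||u||_{H^1}^2 = ∫_0^L u(x)^2 dx + ∫_0^L u'(x)^2 dx.
Compute u'(x) = -3*x**2 - 2*x.
Then u(x)^2 = x**6 + 2*x**5 + x**4 and u'(x)^2 = 9*x**4 + 12*x**3 + 4*x**2.
Integrate each monomial from 0 to 5 using ∫_0^5 c·x^n dx = c·5^(n+1)/(n+1):
  ∫_0^5 u(x)^2 dx = ∫_0^5 (x^6 + 2*x^5 + x^4) dx. Term by term:
    ∫_0^5 x^6 dx = 78125/7;  ∫_0^5 2*x^5 dx = 15625/3;  ∫_0^5 x^4 dx = 625.
  Sum: 78125/7 + 15625/3 + 625 = 356875/21.
  ∫_0^5 u'(x)^2 dx = ∫_0^5 (9*x^4 + 12*x^3 + 4*x^2) dx. Term by term:
    ∫_0^5 9*x^4 dx = 5625;  ∫_0^5 12*x^3 dx = 1875;  ∫_0^5 4*x^2 dx = 500/3.
  Sum: 5625 + 1875 + 500/3 = 23000/3.
Adding: ||u||_{H^1}^2 = 356875/21 + 23000/3 = 172625/7.


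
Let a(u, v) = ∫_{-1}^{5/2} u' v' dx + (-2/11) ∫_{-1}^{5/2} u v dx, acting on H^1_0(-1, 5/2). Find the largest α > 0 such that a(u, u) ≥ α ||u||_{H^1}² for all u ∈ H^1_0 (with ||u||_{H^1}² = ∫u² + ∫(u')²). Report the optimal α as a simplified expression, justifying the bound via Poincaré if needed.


α = 2*(-49 + 22*π^2)/(11*(4*π^2 + 49))

Coercivity of a(·,·) on H^1_0(-1, 5/2) means a(u, u) ≥ α ||u||_{H^1}² for every u ∈ H^1_0.
The interval has length L = 7/2, and Poincaré/coercivity depend only on L. Here a(u, u) = ∫(u')² + (-2/11)·∫u².
Here c = -2/11 < 0 with |c| < (π/L)² = 4*π^2/49, so coercivity still holds. The condition a(u,u) ≥ α||u||_{H^1}² reads (1−α)∫(u')² ≥ (α−c)∫u². Any admissible α is ≤ 1 (rapidly oscillating u have ∫u²/∫(u')² → 0), and α = 1 would force 0 ≥ (1−c)∫u², impossible since c < 1; so 1−α > 0. By the sharp Poincaré inequality on H^1_0 of an interval of length L, ∫(u')² ≥ (π/L)²∫u² with equality for the first sine mode sin(π(x−x₀)/L) (x₀ the left endpoint), so the inequality holds for all u iff (1−α)(π/L)² ≥ α − c, i.e. α ≤ ((π/L)² + c)/((π/L)² + 1) = (1 + c(L/π)²)/(1 + (L/π)²). (Direct route, valid since c ≤ 0: Poincaré gives c∫u² ≥ c(L/π)²∫(u')², so a(u,u) ≥ (1 + c(L/π)²)∫(u')², while ||u||_{H^1}² ≤ (1 + (L/π)²)∫(u')²; dividing yields the same α.) With (π/L)² = 4*π^2/49 and c = -2/11, the largest admissible constant is α = ((π/L)² + c)/((π/L)² + 1).
Simplifying, α = 2*(-49 + 22*π^2)/(11*(4*π^2 + 49)).


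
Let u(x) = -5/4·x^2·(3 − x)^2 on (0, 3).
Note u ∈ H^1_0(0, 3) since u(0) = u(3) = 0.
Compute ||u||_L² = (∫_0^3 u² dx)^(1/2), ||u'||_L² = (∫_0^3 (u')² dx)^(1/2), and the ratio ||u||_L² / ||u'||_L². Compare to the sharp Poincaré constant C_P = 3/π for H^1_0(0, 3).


||u||_L² / ||u'||_L² = sqrt(3)/2 < C_P = 3/π.

u(x) = -5/4·x^2·(3 − x)^2, so u'(x) = 5*x*(x*(3 - x) - (x - 3)^2)/2.
u(x) = -5/4·x^2·(3 − x)^2 vanishes at x = 0 and x = 3, so u ∈ H^1_0(0, 3). Differentiate via the product rule and integrate the resulting polynomials term by term.
  ∫_0^3 u² dx = ∫_0^3 (25*x^8/16 - 75*x^7/4 + 675*x^6/8 - 675*x^5/4 + 2025*x^4/16) dx. Term by term:
    ∫_0^3 25*x^8/16 dx = 54675/16;  ∫_0^3 -75*x^7/4 dx = -492075/32;  ∫_0^3 675*x^6/8 dx = 1476225/56;
    ∫_0^3 -675*x^5/4 dx = -164025/8;  ∫_0^3 2025*x^4/16 dx = 98415/16.
  Sum: 54675/16 − 492075/32 + 1476225/56 − 164025/8 + 98415/16 = 10935/224.
  ∫_0^3 (u')² dx = ∫_0^3 (25*x^6 - 225*x^5 + 2925*x^4/4 - 2025*x^3/2 + 2025*x^2/4) dx. Term by term:
    ∫_0^3 25*x^6 dx = 54675/7;  ∫_0^3 -225*x^5 dx = -54675/2;  ∫_0^3 2925*x^4/4 dx = 142155/4;
    ∫_0^3 -2025*x^3/2 dx = -164025/8;  ∫_0^3 2025*x^2/4 dx = 18225/4.
  Sum: 54675/7 − 54675/2 + 142155/4 − 164025/8 + 18225/4 = 3645/56.
∫_0^3 u² dx = 10935/224, so ||u||_L² = 27*sqrt(210)/56.
∫_0^3 (u')² dx = 3645/56, so ||u'||_L² = 27*sqrt(70)/28.
Ratio ||u||_L² / ||u'||_L² = sqrt(3)/2.
Sharp Poincaré constant on H^1_0(0, 3) is C_P = L/π = 3/π, achieved by sin(π/3·x).
A polynomial bump cannot attain the sharp Poincaré constant (only the first sine eigenfunction does), so the ratio is strictly less than C_P, consistent with ||u||_L² ≤ C_P ||u'||_L².


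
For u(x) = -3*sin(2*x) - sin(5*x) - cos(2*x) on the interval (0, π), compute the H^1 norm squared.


||u||_{H^1(0,π)}^2 = 100/21 + 38*π

u'(x) = 2*sin(2*x) - 6*cos(2*x) - 5*cos(5*x).
Expand u² and (u')² and integrate term by term on (0, π), using: for integers n ≥ 1, ∫_0^π sin²(nx) dx = ∫_0^π cos²(nx) dx = π/2; for n ≠ n', ∫_0^π sin(nx)sin(n'x) dx = ∫_0^π cos(nx)cos(n'x) dx = 0; and by product-to-sum, ∫_0^π sin(nx)cos(n'x) dx = ½∫_0^π [sin((n+n')x) + sin((n−n')x)] dx, which is 0 when n+n' is even and 2n/(n²−n'²) when n+n' is odd (it need not vanish on (0, π)).
  u² squared terms: (-1)²·∫cos(2x)² dx = 1·π/2 = π/2;  (-1)²·∫sin(5x)² dx = 1·π/2 = π/2;  (-3)²·∫sin(2x)² dx = 9·π/2 = 9*π/2.
  u² cross terms: 2·(-1)·(-1)·∫cos(2x)·sin(5x) dx = 2·(10/21) = 20/21;  2·(-1)·(-3)·∫cos(2x)·sin(2x) dx = 6·(0) = 0;  2·(-1)·(-3)·∫sin(5x)·sin(2x) dx = 6·(0) = 0.
  So ∫_0^π u² dx = π/2 + π/2 + 9*π/2 + 20/21 + 0 + 0 = 20/21 + 11*π/2.
  (u')² squared terms: (-6)²·∫cos(2x)² dx = 36·π/2 = 18*π;  (-5)²·∫cos(5x)² dx = 25·π/2 = 25*π/2;  (2)²·∫sin(2x)² dx = 4·π/2 = 2*π.
  (u')² cross terms: 2·(-6)·(-5)·∫cos(2x)·cos(5x) dx = 60·(0) = 0;  2·(-6)·(2)·∫cos(2x)·sin(2x) dx = -24·(0) = 0;  2·(-5)·(2)·∫cos(5x)·sin(2x) dx = -20·(-4/21) = 80/21.
  So ∫_0^π (u')² dx = 18*π + 25*π/2 + 2*π + 0 + 0 + 80/21 = 80/21 + 65*π/2.
||u||_{H^1}^2 = (20/21 + 11*π/2) + (80/21 + 65*π/2) = 100/21 + 38*π.


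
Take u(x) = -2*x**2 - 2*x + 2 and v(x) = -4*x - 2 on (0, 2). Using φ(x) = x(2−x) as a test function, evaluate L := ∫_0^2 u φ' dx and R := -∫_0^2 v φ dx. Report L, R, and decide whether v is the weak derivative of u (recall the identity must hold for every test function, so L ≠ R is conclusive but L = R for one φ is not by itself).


LHS = 8, RHS = 8. Yes, v = u' weakly.

u(x) = -2*x**2 - 2*x + 2, classical derivative u'(x) = -4*x - 2.
φ(x) = x(2−x), so φ'(x) = 2 - 2*x.
Note φ(0) = φ(2) = 0, so the boundary term u·φ vanishes.
LHS = ∫_0^2 u(x) φ'(x) dx = ∫_0^2 (4*x^3 - 8*x + 4) dx. Term by term:
  ∫_0^2 4*x^3 dx = 16;  ∫_0^2 -8*x dx = -16;  ∫_0^2 4 dx = 8.
Sum: 16 − 16 + 8 = 8.
So LHS = 8.
∫_0^2 v(x) φ(x) dx = ∫_0^2 (4*x^3 - 6*x^2 - 4*x) dx. Term by term:
  ∫_0^2 4*x^3 dx = 16;  ∫_0^2 -6*x^2 dx = -16;  ∫_0^2 -4*x dx = -8.
Sum: 16 − 16 − 8 = -8.
So RHS = -∫_0^2 v(x) φ(x) dx = 8.
LHS = RHS, so the identity holds for this test φ.
Moreover u is smooth here and v(x) = u'(x) = -4*x - 2 pointwise, so the identity holds for every test function. Hence v is the weak derivative of u.


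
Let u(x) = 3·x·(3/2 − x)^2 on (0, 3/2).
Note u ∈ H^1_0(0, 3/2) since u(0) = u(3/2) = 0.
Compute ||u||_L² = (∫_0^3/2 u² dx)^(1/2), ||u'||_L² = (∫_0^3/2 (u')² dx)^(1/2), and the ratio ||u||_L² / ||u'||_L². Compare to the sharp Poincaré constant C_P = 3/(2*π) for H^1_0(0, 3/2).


||u||_L² / ||u'||_L² = 3*sqrt(14)/28 < C_P = 3/(2*π).

u(x) = 3·x·(3/2 − x)^2, so u'(x) = 9*x^2 - 18*x + 27/4.
u(x) = 3·x·(3/2 − x)^2 vanishes at x = 0 and x = 3/2, so u ∈ H^1_0(0, 3/2). Differentiate via the product rule and integrate the resulting polynomials term by term.
  ∫_0^3/2 u² dx = ∫_0^3/2 (9*x^6 - 54*x^5 + 243*x^4/2 - 243*x^3/2 + 729*x^2/16) dx. Term by term:
    ∫_0^3/2 9*x^6 dx = 19683/896;  ∫_0^3/2 -54*x^5 dx = -6561/64;  ∫_0^3/2 243*x^4/2 dx = 59049/320;
    ∫_0^3/2 -243*x^3/2 dx = -19683/128;  ∫_0^3/2 729*x^2/16 dx = 6561/128.
  Sum: 19683/896 − 6561/64 + 59049/320 − 19683/128 + 6561/128 = 6561/4480.
  ∫_0^3/2 (u')² dx = ∫_0^3/2 (81*x^4 - 324*x^3 + 891*x^2/2 - 243*x + 729/16) dx. Term by term:
    ∫_0^3/2 81*x^4 dx = 19683/160;  ∫_0^3/2 -324*x^3 dx = -6561/16;  ∫_0^3/2 891*x^2/2 dx = 8019/16;
    ∫_0^3/2 -243*x dx = -2187/8;  ∫_0^3/2 729/16 dx = 2187/32.
  Sum: 19683/160 − 6561/16 + 8019/16 − 2187/8 + 2187/32 = 729/80.
∫_0^3/2 u² dx = 6561/4480, so ||u||_L² = 81*sqrt(70)/560.
∫_0^3/2 (u')² dx = 729/80, so ||u'||_L² = 27*sqrt(5)/20.
Ratio ||u||_L² / ||u'||_L² = 3*sqrt(14)/28.
Sharp Poincaré constant on H^1_0(0, 3/2) is C_P = L/π = 3/(2*π), achieved by sin(2*π/3·x).
A polynomial bump cannot attain the sharp Poincaré constant (only the first sine eigenfunction does), so the ratio is strictly less than C_P, consistent with ||u||_L² ≤ C_P ||u'||_L².


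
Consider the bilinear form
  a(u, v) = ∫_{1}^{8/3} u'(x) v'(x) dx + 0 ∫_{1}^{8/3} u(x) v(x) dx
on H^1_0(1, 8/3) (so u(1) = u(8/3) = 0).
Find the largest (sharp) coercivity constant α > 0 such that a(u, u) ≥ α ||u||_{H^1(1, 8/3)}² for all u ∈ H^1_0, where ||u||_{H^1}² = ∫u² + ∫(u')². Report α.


α = 9*π^2/(25 + 9*π^2)

Coercivity of a(·,·) on H^1_0(1, 8/3) means a(u, u) ≥ α ||u||_{H^1}² for every u ∈ H^1_0.
The interval has length L = 5/3, and Poincaré/coercivity depend only on L. Here a(u, u) = ∫(u')² + (0)·∫u².
Here c = 0, so a(u,u) = ∫(u')² alone. The condition a(u,u) ≥ α||u||_{H^1}² reads (1−α)∫(u')² ≥ (α−c)∫u². Any admissible α is ≤ 1 (rapidly oscillating u have ∫u²/∫(u')² → 0), and α = 1 would force 0 ≥ (1−c)∫u², impossible since c < 1; so 1−α > 0. By the sharp Poincaré inequality on H^1_0 of an interval of length L, ∫(u')² ≥ (π/L)²∫u² with equality for the first sine mode sin(π(x−x₀)/L) (x₀ the left endpoint), so the inequality holds for all u iff (1−α)(π/L)² ≥ α − c, i.e. α ≤ ((π/L)² + c)/((π/L)² + 1) = (1 + c(L/π)²)/(1 + (L/π)²). (Direct route, valid since c ≤ 0: Poincaré gives c∫u² ≥ c(L/π)²∫(u')², so a(u,u) ≥ (1 + c(L/π)²)∫(u')², while ||u||_{H^1}² ≤ (1 + (L/π)²)∫(u')²; dividing yields the same α.) With (π/L)² = 9*π^2/25 and c = 0, the largest admissible constant is α = ((π/L)² + c)/((π/L)² + 1).
Simplifying, α = 9*π^2/(25 + 9*π^2).


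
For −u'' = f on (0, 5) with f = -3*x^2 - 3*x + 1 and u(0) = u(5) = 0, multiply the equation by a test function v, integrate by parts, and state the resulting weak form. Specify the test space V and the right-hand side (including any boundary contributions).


V = H^1_0(0, 5) (so v(0) = v(5) = 0); weak form: ∫_0^5 u'v' dx = ∫_0^5 (-3*x^2 - 3*x + 1) v dx for all v ∈ V.

Multiply both sides by a test function v and integrate from 0 to 5:
  ∫_0^5 −u''(x) v(x) dx = ∫_0^5 f(x) v(x) dx.
Integrate the LHS by parts once:
  ∫_0^5 −u'' v dx = −[u'(x) v(x)]_0^5 + ∫_0^5 u'(x) v'(x) dx.
Thus ∫_0^5 u'(x) v'(x) dx = ∫_0^5 f(x) v(x) dx + [u'(x) v(x)]_0^5.
Choose V so that boundary terms are either known or forced to vanish.
u is Dirichlet: u(0) = u(5) = 0. Let V = H^1_0(0, 5); then v(0) = v(5) = 0, and [u' v]_0^5 = 0.
Weak formulation: find u (satisfying any essential BC) such that ∫_0^5 u'(x) v'(x) dx = ∫_0^5 f v dx for all v ∈ V.
Substituting f(x) = -3*x^2 - 3*x + 1, the right-hand side is ∫_0^5 (-3*x^2 - 3*x + 1) v dx.


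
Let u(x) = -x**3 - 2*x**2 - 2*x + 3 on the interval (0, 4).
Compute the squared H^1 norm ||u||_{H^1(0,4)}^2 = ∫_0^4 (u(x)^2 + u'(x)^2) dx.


||u||_{H^1}^2 = 1126388/105

The H^1 norm (squared) on an interval (0, L) is
  ||u||_{H^1}^2 = ∫_0^L u(x)^2 dx + ∫_0^L u'(x)^2 dx.
Compute u'(x) = -3*x**2 - 4*x - 2.
Then u(x)^2 = x**6 + 4*x**5 + 8*x**4 + 2*x**3 - 8*x**2 - 12*x + 9 and u'(x)^2 = 9*x**4 + 24*x**3 + 28*x**2 + 16*x + 4.
Integrate each monomial from 0 to 4 using ∫_0^4 c·x^n dx = c·4^(n+1)/(n+1):
  ∫_0^4 u(x)^2 dx = ∫_0^4 (x^6 + 4*x^5 + 8*x^4 + 2*x^3 - 8*x^2 - 12*x + 9) dx. Term by term:
    ∫_0^4 x^6 dx = 16384/7;  ∫_0^4 4*x^5 dx = 8192/3;  ∫_0^4 8*x^4 dx = 8192/5;
    ∫_0^4 2*x^3 dx = 128;  ∫_0^4 -8*x^2 dx = -512/3;  ∫_0^4 -12*x dx = -96;
    ∫_0^4 9 dx = 36.
  Sum: 16384/7 + 8192/3 + 8192/5 + 128 − 512/3 − 96 + 36 = 231244/35.
  ∫_0^4 u'(x)^2 dx = ∫_0^4 (9*x^4 + 24*x^3 + 28*x^2 + 16*x + 4) dx. Term by term:
    ∫_0^4 9*x^4 dx = 9216/5;  ∫_0^4 24*x^3 dx = 1536;  ∫_0^4 28*x^2 dx = 1792/3;
    ∫_0^4 16*x dx = 128;  ∫_0^4 4 dx = 16.
  Sum: 9216/5 + 1536 + 1792/3 + 128 + 16 = 61808/15.
Adding: ||u||_{H^1}^2 = 231244/35 + 61808/15 = 1126388/105.


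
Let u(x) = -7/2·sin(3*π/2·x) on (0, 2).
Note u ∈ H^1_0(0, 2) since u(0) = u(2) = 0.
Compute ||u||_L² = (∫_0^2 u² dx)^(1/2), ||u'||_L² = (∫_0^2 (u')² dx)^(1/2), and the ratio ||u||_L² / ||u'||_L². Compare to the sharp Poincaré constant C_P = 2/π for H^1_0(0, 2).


||u||_L² / ||u'||_L² = 2/(3*π) < C_P = 2/π.

u(x) = -7/2·sin(3*π/2·x), so u'(x) = -21*π*cos(3*π*x/2)/4.
Writing u(x) = A·sin(kπx/L) with A = -7/2 and k = 3, use ∫_0^L sin²(kπx/L) dx = L/2 and ∫_0^L cos²(kπx/L) dx = L/2.
u² = 49/4·sin²(3*π/2·x) and (u')² = 441*π^2/16·cos²(3*π/2·x), and each of sin², cos² integrates to L/2 = 1 over (0, 2).
∫_0^2 u² dx = 49/4, so ||u||_L² = 7/2.
∫_0^2 (u')² dx = 441*π^2/16, so ||u'||_L² = 21*π/4.
Ratio ||u||_L² / ||u'||_L² = 2/(3*π).
Sharp Poincaré constant on H^1_0(0, 2) is C_P = L/π = 2/π, achieved by sin(π/2·x).
This is the k = 3 harmonic; the ratio L/(kπ) is strictly less than C_P = L/π, consistent with the sharp inequality ||u||_L² ≤ C_P ||u'||_L².


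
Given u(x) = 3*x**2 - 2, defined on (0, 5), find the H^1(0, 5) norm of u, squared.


||u||_{H^1}^2 = 6645

The H^1 norm (squared) on an interval (0, L) is
  ||u||_{H^1}^2 = ∫_0^L u(x)^2 dx + ∫_0^L u'(x)^2 dx.
Compute u'(x) = 6*x.
Then u(x)^2 = 9*x**4 - 12*x**2 + 4 and u'(x)^2 = 36*x**2.
Integrate each monomial from 0 to 5 using ∫_0^5 c·x^n dx = c·5^(n+1)/(n+1):
  ∫_0^5 u(x)^2 dx = ∫_0^5 (9*x^4 - 12*x^2 + 4) dx. Term by term:
    ∫_0^5 9*x^4 dx = 5625;  ∫_0^5 -12*x^2 dx = -500;  ∫_0^5 4 dx = 20.
  Sum: 5625 − 500 + 20 = 5145.
  ∫_0^5 u'(x)^2 dx = ∫_0^5 (36*x^2) dx. Term by term:
    ∫_0^5 36*x^2 dx = 1500.
Adding: ||u||_{H^1}^2 = 5145 + 1500 = 6645.


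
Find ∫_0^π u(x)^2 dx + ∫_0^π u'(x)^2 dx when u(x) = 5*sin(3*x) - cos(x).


||u||_{H^1(0,π)}^2 = 126*π

u'(x) = sin(x) + 15*cos(3*x).
Expand u² and (u')² and integrate term by term on (0, π), using: for integers n ≥ 1, ∫_0^π sin²(nx) dx = ∫_0^π cos²(nx) dx = π/2; for n ≠ n', ∫_0^π sin(nx)sin(n'x) dx = ∫_0^π cos(nx)cos(n'x) dx = 0; and by product-to-sum, ∫_0^π sin(nx)cos(n'x) dx = ½∫_0^π [sin((n+n')x) + sin((n−n')x)] dx, which is 0 when n+n' is even and 2n/(n²−n'²) when n+n' is odd (it need not vanish on (0, π)).
  u² squared terms: (-1)²·∫cos(x)² dx = 1·π/2 = π/2;  (5)²·∫sin(3x)² dx = 25·π/2 = 25*π/2.
  u² cross terms: 2·(-1)·(5)·∫cos(x)·sin(3x) dx = -10·(0) = 0.
  So ∫_0^π u² dx = π/2 + 25*π/2 + 0 = 13*π.
  (u')² squared terms: (15)²·∫cos(3x)² dx = 225·π/2 = 225*π/2;  (1)²·∫sin(x)² dx = 1·π/2 = π/2.
  (u')² cross terms: 2·(15)·(1)·∫cos(3x)·sin(x) dx = 30·(0) = 0.
  So ∫_0^π (u')² dx = 225*π/2 + π/2 + 0 = 113*π.
||u||_{H^1}^2 = (13*π) + (113*π) = 126*π.


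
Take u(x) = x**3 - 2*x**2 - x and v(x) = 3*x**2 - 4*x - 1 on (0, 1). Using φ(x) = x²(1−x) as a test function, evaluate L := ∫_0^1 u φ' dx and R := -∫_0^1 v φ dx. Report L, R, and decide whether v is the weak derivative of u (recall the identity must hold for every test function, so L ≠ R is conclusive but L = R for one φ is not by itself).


LHS = 11/60, RHS = 11/60. Yes, v = u' weakly.

u(x) = x**3 - 2*x**2 - x, classical derivative u'(x) = 3*x**2 - 4*x - 1.
φ(x) = x²(1−x), so φ'(x) = x*(2 - 3*x).
Note φ(0) = φ(1) = 0, so the boundary term u·φ vanishes.
LHS = ∫_0^1 u(x) φ'(x) dx = ∫_0^1 (-3*x^5 + 8*x^4 - x^3 - 2*x^2) dx. Term by term:
  ∫_0^1 -3*x^5 dx = -1/2;  ∫_0^1 8*x^4 dx = 8/5;  ∫_0^1 -x^3 dx = -1/4;
  ∫_0^1 -2*x^2 dx = -2/3.
Sum: -1/2 + 8/5 − 1/4 − 2/3 = 11/60.
So LHS = 11/60.
∫_0^1 v(x) φ(x) dx = ∫_0^1 (-3*x^5 + 7*x^4 - 3*x^3 - x^2) dx. Term by term:
  ∫_0^1 -3*x^5 dx = -1/2;  ∫_0^1 7*x^4 dx = 7/5;  ∫_0^1 -3*x^3 dx = -3/4;
  ∫_0^1 -x^2 dx = -1/3.
Sum: -1/2 + 7/5 − 3/4 − 1/3 = -11/60.
So RHS = -∫_0^1 v(x) φ(x) dx = 11/60.
LHS = RHS, so the identity holds for this test φ.
Moreover u is smooth here and v(x) = u'(x) = 3*x**2 - 4*x - 1 pointwise, so the identity holds for every test function. Hence v is the weak derivative of u.


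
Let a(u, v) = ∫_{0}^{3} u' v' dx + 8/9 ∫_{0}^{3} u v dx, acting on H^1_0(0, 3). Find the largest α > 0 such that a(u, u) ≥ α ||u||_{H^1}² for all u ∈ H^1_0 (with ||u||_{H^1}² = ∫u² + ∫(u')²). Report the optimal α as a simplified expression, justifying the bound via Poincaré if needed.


α = (8 + π^2)/(9 + π^2)

Coercivity of a(·,·) on H^1_0(0, 3) means a(u, u) ≥ α ||u||_{H^1}² for every u ∈ H^1_0.
The interval has length L = 3, and Poincaré/coercivity depend only on L. Here a(u, u) = ∫(u')² + (8/9)·∫u².
Here 0 < c = 8/9 < 1. The condition a(u,u) ≥ α||u||_{H^1}² reads (1−α)∫(u')² ≥ (α−c)∫u². Any admissible α is ≤ 1 (rapidly oscillating u have ∫u²/∫(u')² → 0), and α = 1 would force 0 ≥ (1−c)∫u², impossible since c < 1; so 1−α > 0. By the sharp Poincaré inequality on H^1_0 of an interval of length L, ∫(u')² ≥ (π/L)²∫u² with equality for the first sine mode sin(π(x−x₀)/L) (x₀ the left endpoint), so the inequality holds for all u iff (1−α)(π/L)² ≥ α − c, i.e. α ≤ ((π/L)² + c)/((π/L)² + 1) = (1 + c(L/π)²)/(1 + (L/π)²). With (π/L)² = π^2/9 and c = 8/9, the largest admissible constant is α = ((π/L)² + c)/((π/L)² + 1).
Simplifying, α = (8 + π^2)/(9 + π^2).


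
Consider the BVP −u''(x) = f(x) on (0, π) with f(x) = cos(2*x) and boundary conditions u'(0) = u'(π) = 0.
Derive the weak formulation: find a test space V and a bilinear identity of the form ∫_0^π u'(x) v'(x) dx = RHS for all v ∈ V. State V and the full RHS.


V = H^1(0, π) (no boundary constraint on v; u is determined up to an additive constant); weak form: ∫_0^π u'v' dx = ∫_0^π (cos(2*x)) v dx for all v ∈ V.

Multiply both sides by a test function v and integrate from 0 to π:
  ∫_0^π −u''(x) v(x) dx = ∫_0^π f(x) v(x) dx.
Integrate the LHS by parts once:
  ∫_0^π −u'' v dx = −[u'(x) v(x)]_0^π + ∫_0^π u'(x) v'(x) dx.
Thus ∫_0^π u'(x) v'(x) dx = ∫_0^π f(x) v(x) dx + [u'(x) v(x)]_0^π.
Choose V so that boundary terms are either known or forced to vanish.
u has homogeneous Neumann: u'(0) = u'(π) = 0. So [u' v]_0^π = 0·v(π) − 0·v(0) = 0 for any v; take V = H^1(0, π).
Weak formulation: find u (satisfying any essential BC) such that ∫_0^π u'(x) v'(x) dx = ∫_0^π f v dx for all v ∈ V (homogeneous Neumann, so boundary terms vanish).
Substituting f(x) = cos(2*x), the right-hand side is ∫_0^π (cos(2*x)) v dx.
Compatibility check (pure Neumann): taking v ≡ 1 ∈ V gives 0 = ∫_0^π f dx + (0) − (0), i.e. ∫_0^π f dx must equal u'(0) − u'(π) = 0. Indeed ∫_0^π (cos(2*x)) dx = 0, so the data are compatible. The solution is then unique only up to an additive constant (fix it e.g. by requiring ∫_0^π u dx = 0).


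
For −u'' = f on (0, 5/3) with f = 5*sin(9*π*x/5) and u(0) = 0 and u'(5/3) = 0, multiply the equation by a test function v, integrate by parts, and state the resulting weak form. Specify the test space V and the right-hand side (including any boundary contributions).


V = {v ∈ H^1(0, 5/3) : v(0) = 0} (test functions vanish at x = 0 where u is specified); weak form: ∫_0^5/3 u'v' dx = ∫_0^5/3 (5*sin(9*π*x/5)) v dx for all v ∈ V.

Multiply both sides by a test function v and integrate from 0 to 5/3:
  ∫_0^5/3 −u''(x) v(x) dx = ∫_0^5/3 f(x) v(x) dx.
Integrate the LHS by parts once:
  ∫_0^5/3 −u'' v dx = −[u'(x) v(x)]_0^5/3 + ∫_0^5/3 u'(x) v'(x) dx.
Thus ∫_0^5/3 u'(x) v'(x) dx = ∫_0^5/3 f(x) v(x) dx + [u'(x) v(x)]_0^5/3.
Choose V so that boundary terms are either known or forced to vanish.
Mixed BC: u(0) = 0 (Dirichlet) and u'(5/3) = 0 (Neumann). Define V = {v ∈ H^1(0, 5/3) : v(0) = 0}. Then [u' v]_0^5/3 = u'(5/3)·v(5/3) − u'(0)·0 = 0.
Weak formulation: find u (satisfying any essential BC) such that ∫_0^5/3 u'(x) v'(x) dx = ∫_0^5/3 f v dx for all v ∈ V (Dirichlet at 0 absorbed into V; the Neumann datum at x = 5/3 is zero, so no boundary term remains).
Substituting f(x) = 5*sin(9*π*x/5), the right-hand side is ∫_0^5/3 (5*sin(9*π*x/5)) v dx.


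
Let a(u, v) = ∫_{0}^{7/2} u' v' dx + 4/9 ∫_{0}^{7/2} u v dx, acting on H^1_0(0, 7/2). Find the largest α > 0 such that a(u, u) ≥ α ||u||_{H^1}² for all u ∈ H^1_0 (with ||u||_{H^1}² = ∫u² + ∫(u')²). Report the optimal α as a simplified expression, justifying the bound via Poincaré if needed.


α = 4*(49 + 9*π^2)/(9*(4*π^2 + 49))

Coercivity of a(·,·) on H^1_0(0, 7/2) means a(u, u) ≥ α ||u||_{H^1}² for every u ∈ H^1_0.
The interval has length L = 7/2, and Poincaré/coercivity depend only on L. Here a(u, u) = ∫(u')² + (4/9)·∫u².
Here 0 < c = 4/9 < 1. The condition a(u,u) ≥ α||u||_{H^1}² reads (1−α)∫(u')² ≥ (α−c)∫u². Any admissible α is ≤ 1 (rapidly oscillating u have ∫u²/∫(u')² → 0), and α = 1 would force 0 ≥ (1−c)∫u², impossible since c < 1; so 1−α > 0. By the sharp Poincaré inequality on H^1_0 of an interval of length L, ∫(u')² ≥ (π/L)²∫u² with equality for the first sine mode sin(π(x−x₀)/L) (x₀ the left endpoint), so the inequality holds for all u iff (1−α)(π/L)² ≥ α − c, i.e. α ≤ ((π/L)² + c)/((π/L)² + 1) = (1 + c(L/π)²)/(1 + (L/π)²). With (π/L)² = 4*π^2/49 and c = 4/9, the largest admissible constant is α = ((π/L)² + c)/((π/L)² + 1).
Simplifying, α = 4*(49 + 9*π^2)/(9*(4*π^2 + 49)).


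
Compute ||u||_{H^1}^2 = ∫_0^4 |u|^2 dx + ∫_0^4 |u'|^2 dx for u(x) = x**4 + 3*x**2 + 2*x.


||u||_{H^1}^2 = 30831344/315

The H^1 norm (squared) on an interval (0, L) is
  ||u||_{H^1}^2 = ∫_0^L u(x)^2 dx + ∫_0^L u'(x)^2 dx.
Compute u'(x) = 4*x**3 + 6*x + 2.
Then u(x)^2 = x**8 + 6*x**6 + 4*x**5 + 9*x**4 + 12*x**3 + 4*x**2 and u'(x)^2 = 16*x**6 + 48*x**4 + 16*x**3 + 36*x**2 + 24*x + 4.
Integrate each monomial from 0 to 4 using ∫_0^4 c·x^n dx = c·4^(n+1)/(n+1):
  ∫_0^4 u(x)^2 dx = ∫_0^4 (x^8 + 6*x^6 + 4*x^5 + 9*x^4 + 12*x^3 + 4*x^2) dx. Term by term:
    ∫_0^4 x^8 dx = 262144/9;  ∫_0^4 6*x^6 dx = 98304/7;  ∫_0^4 4*x^5 dx = 8192/3;
    ∫_0^4 9*x^4 dx = 9216/5;  ∫_0^4 12*x^3 dx = 768;  ∫_0^4 4*x^2 dx = 256/3.
  Sum: 262144/9 + 98304/7 + 8192/3 + 9216/5 + 768 + 256/3 = 15308288/315.
  ∫_0^4 u'(x)^2 dx = ∫_0^4 (16*x^6 + 48*x^4 + 16*x^3 + 36*x^2 + 24*x + 4) dx. Term by term:
    ∫_0^4 16*x^6 dx = 262144/7;  ∫_0^4 48*x^4 dx = 49152/5;  ∫_0^4 16*x^3 dx = 1024;
    ∫_0^4 36*x^2 dx = 768;  ∫_0^4 24*x dx = 192;  ∫_0^4 4 dx = 16.
  Sum: 262144/7 + 49152/5 + 1024 + 768 + 192 + 16 = 1724784/35.
Adding: ||u||_{H^1}^2 = 15308288/315 + 1724784/35 = 30831344/315.


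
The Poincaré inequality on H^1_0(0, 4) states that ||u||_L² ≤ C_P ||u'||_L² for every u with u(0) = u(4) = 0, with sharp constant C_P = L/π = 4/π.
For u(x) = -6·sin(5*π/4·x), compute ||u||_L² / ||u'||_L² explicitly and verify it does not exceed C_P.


||u||_L² / ||u'||_L² = 4/(5*π) < C_P = 4/π.

u(x) = -6·sin(5*π/4·x), so u'(x) = -15*π*cos(5*π*x/4)/2.
Writing u(x) = A·sin(kπx/L) with A = -6 and k = 5, use ∫_0^L sin²(kπx/L) dx = L/2 and ∫_0^L cos²(kπx/L) dx = L/2.
u² = 36·sin²(5*π/4·x) and (u')² = 225*π^2/4·cos²(5*π/4·x), and each of sin², cos² integrates to L/2 = 2 over (0, 4).
∫_0^4 u² dx = 72, so ||u||_L² = 6*sqrt(2).
∫_0^4 (u')² dx = 225*π^2/2, so ||u'||_L² = 15*sqrt(2)*π/2.
Ratio ||u||_L² / ||u'||_L² = 4/(5*π).
Sharp Poincaré constant on H^1_0(0, 4) is C_P = L/π = 4/π, achieved by sin(π/4·x).
This is the k = 5 harmonic; the ratio L/(kπ) is strictly less than C_P = L/π, consistent with the sharp inequality ||u||_L² ≤ C_P ||u'||_L².


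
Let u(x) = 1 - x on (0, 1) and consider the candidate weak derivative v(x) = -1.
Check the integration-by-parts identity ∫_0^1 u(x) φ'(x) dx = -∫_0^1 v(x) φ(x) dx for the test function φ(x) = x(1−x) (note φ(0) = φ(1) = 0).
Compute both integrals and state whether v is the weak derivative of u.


LHS = 1/6, RHS = 1/6. Yes, v = u' weakly.

u(x) = 1 - x, classical derivative u'(x) = -1.
φ(x) = x(1−x), so φ'(x) = 1 - 2*x.
Note φ(0) = φ(1) = 0, so the boundary term u·φ vanishes.
LHS = ∫_0^1 u(x) φ'(x) dx = ∫_0^1 (2*x^2 - 3*x + 1) dx. Term by term:
  ∫_0^1 2*x^2 dx = 2/3;  ∫_0^1 -3*x dx = -3/2;  ∫_0^1 1 dx = 1.
Sum: 2/3 − 3/2 + 1 = 1/6.
So LHS = 1/6.
∫_0^1 v(x) φ(x) dx = ∫_0^1 (x^2 - x) dx. Term by term:
  ∫_0^1 x^2 dx = 1/3;  ∫_0^1 -x dx = -1/2.
Sum: 1/3 − 1/2 = -1/6.
So RHS = -∫_0^1 v(x) φ(x) dx = 1/6.
LHS = RHS, so the identity holds for this test φ.
Moreover u is smooth here and v(x) = u'(x) = -1 pointwise, so the identity holds for every test function. Hence v is the weak derivative of u.
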